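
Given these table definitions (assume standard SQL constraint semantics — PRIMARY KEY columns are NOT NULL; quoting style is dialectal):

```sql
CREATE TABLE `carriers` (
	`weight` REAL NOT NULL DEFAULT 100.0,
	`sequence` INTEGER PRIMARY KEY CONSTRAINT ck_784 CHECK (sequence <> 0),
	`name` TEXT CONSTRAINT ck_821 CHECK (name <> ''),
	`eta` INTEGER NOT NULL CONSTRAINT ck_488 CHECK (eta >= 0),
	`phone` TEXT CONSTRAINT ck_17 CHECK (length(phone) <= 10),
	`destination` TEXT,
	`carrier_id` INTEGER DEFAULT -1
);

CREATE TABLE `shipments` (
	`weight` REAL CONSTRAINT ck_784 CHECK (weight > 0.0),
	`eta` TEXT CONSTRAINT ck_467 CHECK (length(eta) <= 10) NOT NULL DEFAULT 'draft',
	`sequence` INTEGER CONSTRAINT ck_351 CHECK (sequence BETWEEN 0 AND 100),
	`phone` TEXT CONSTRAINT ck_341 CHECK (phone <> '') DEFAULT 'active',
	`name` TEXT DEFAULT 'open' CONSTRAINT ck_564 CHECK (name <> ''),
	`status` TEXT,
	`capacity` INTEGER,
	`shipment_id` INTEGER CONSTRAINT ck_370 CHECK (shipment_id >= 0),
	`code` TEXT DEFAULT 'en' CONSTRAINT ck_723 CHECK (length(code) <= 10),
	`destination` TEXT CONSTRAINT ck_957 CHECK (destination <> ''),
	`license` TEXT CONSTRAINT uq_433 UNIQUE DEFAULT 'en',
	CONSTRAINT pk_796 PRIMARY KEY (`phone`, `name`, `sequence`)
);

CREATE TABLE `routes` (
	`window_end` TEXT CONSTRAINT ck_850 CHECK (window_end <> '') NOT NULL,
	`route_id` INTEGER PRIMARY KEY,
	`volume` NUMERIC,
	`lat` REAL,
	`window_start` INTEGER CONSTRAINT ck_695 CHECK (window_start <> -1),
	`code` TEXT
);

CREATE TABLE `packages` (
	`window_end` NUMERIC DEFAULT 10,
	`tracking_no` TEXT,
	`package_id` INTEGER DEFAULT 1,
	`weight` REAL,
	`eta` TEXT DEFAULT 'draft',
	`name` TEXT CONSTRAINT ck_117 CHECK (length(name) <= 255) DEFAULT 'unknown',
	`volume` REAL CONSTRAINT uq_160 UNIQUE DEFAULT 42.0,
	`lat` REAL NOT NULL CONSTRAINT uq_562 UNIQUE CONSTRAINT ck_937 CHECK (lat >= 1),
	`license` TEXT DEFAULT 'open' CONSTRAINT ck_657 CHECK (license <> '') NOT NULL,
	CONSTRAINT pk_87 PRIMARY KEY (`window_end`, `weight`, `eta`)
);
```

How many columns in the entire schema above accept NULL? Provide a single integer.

19

carriers: 4 nullable (name, phone, destination, carrier_id — PK (sequence) and explicit NOT NULL columns excluded).
shipments: 7 nullable (weight, status, capacity, shipment_id, code, destination, license — PK (phone, name, sequence) and explicit NOT NULL columns excluded).
routes: 4 nullable (volume, lat, window_start, code — PK (route_id) and explicit NOT NULL columns excluded).
packages: 4 nullable (tracking_no, package_id, name, volume — PK (window_end, weight, eta) and explicit NOT NULL columns excluded).
Total: 4 + 7 + 4 + 4 = 19.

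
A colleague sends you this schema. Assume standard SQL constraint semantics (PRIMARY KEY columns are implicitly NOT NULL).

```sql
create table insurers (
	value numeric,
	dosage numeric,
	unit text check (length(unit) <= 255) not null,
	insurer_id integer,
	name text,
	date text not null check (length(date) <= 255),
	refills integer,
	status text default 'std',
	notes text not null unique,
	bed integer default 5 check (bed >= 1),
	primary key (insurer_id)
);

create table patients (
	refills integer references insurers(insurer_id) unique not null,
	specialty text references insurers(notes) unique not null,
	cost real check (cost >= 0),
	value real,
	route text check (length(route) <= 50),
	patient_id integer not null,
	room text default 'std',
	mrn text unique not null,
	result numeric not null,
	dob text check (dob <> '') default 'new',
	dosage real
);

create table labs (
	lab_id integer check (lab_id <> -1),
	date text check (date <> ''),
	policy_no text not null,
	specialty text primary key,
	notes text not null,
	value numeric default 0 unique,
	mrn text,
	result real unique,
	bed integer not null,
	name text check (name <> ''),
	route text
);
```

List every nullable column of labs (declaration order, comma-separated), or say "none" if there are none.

lab_id, date, value, mrn, result, name, route

- lab_id: CHECK does not forbid NULL (a CHECK constraint passes when its expression is NULL) → nullable.
- date: CHECK does not forbid NULL (a CHECK constraint passes when its expression is NULL) → nullable.
- policy_no: declared NOT NULL → not nullable.
- specialty: part of the PRIMARY KEY, which implies NOT NULL → not nullable.
- notes: declared NOT NULL → not nullable.
- value: UNIQUE does not imply NOT NULL → nullable.
- mrn: no NOT NULL constraint applies → nullable.
- result: UNIQUE does not imply NOT NULL → nullable.
- bed: declared NOT NULL → not nullable.
- name: CHECK does not forbid NULL (a CHECK constraint passes when its expression is NULL) → nullable.
- route: no NOT NULL constraint applies → nullable.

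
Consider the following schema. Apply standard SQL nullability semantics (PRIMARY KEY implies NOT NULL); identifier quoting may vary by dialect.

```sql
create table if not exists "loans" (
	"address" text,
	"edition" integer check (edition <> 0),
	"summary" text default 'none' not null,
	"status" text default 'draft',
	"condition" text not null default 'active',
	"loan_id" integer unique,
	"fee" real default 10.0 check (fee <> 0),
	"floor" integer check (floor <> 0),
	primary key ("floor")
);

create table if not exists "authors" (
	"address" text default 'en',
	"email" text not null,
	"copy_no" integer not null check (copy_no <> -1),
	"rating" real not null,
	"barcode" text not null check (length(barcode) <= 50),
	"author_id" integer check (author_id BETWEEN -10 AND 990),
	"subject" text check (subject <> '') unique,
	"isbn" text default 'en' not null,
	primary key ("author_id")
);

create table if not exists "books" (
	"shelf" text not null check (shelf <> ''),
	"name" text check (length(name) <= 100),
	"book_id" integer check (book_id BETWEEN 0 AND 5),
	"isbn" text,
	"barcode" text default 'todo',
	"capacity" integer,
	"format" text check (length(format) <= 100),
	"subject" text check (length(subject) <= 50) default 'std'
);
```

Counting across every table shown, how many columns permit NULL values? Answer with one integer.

14

loans: 5 nullable (address, edition, status, loan_id, fee — PK (floor) and explicit NOT NULL columns excluded).
authors: 2 nullable (address, subject — PK (author_id) and explicit NOT NULL columns excluded).
books: 7 nullable (name, book_id, isbn, barcode, capacity, format, subject — PK none and explicit NOT NULL columns excluded).
Total: 5 + 2 + 7 = 14.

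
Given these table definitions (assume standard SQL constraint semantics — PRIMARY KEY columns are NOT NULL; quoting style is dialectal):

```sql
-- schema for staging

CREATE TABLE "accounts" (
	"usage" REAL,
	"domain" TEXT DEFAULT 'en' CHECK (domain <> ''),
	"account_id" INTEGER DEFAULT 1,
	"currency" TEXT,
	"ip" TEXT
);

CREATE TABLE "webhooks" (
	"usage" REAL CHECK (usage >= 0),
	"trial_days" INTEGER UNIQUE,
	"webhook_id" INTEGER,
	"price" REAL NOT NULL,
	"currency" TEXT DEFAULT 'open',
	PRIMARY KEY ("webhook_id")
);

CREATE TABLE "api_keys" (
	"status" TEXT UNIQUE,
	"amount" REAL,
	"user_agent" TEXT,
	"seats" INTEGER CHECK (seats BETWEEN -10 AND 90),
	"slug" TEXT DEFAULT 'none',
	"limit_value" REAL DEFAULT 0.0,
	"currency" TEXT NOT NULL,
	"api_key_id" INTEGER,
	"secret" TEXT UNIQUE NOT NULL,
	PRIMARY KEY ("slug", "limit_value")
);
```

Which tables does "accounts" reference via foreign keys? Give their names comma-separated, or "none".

No column in accounts has a REFERENCES clause.

none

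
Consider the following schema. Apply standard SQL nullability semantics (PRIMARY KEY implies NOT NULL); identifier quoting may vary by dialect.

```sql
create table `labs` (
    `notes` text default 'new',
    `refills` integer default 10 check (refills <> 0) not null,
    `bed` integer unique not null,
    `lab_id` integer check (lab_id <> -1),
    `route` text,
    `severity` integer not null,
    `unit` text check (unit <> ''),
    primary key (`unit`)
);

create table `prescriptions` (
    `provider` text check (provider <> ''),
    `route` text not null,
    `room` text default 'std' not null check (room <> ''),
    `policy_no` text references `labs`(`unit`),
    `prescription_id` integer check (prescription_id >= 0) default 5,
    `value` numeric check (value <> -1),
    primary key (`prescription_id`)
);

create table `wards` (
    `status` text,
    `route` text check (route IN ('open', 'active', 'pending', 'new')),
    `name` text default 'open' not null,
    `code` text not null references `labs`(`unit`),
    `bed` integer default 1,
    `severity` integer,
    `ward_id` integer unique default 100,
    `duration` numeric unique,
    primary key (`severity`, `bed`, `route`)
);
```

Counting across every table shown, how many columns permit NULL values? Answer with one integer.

9

labs: 3 nullable (notes, lab_id, route — PK (unit) and explicit NOT NULL columns excluded).
prescriptions: 3 nullable (provider, policy_no, value — PK (prescription_id) and explicit NOT NULL columns excluded).
wards: 3 nullable (status, ward_id, duration — PK (severity, bed, route) and explicit NOT NULL columns excluded).
Total: 3 + 3 + 3 = 9.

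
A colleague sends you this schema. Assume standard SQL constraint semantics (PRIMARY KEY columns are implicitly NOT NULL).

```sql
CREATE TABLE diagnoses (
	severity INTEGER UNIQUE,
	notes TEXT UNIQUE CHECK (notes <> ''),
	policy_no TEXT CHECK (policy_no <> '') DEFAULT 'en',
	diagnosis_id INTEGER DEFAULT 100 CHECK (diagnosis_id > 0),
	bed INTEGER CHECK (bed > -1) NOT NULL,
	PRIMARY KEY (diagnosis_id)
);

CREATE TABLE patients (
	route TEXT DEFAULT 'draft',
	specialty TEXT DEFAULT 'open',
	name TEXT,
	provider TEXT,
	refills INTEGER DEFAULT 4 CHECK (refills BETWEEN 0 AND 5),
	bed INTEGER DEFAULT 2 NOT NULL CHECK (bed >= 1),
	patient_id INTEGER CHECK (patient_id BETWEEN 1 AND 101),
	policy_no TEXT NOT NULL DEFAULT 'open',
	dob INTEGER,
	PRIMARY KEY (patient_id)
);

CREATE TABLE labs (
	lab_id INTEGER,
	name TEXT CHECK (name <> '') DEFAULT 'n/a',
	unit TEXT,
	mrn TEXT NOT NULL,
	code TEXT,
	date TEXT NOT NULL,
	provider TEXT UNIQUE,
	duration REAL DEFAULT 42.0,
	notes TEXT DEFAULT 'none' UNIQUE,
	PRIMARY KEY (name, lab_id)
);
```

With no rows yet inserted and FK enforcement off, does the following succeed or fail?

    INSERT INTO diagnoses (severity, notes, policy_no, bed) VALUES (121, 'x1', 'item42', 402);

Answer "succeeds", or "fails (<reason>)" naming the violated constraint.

NOT NULL columns: bed is supplied; diagnosis_id defaults to 100.
CHECK constraints: 'x1' satisfies (notes <> ''); 'item42' satisfies (policy_no <> ''); 402 satisfies (bed > -1).
No constraint is violated.

succeeds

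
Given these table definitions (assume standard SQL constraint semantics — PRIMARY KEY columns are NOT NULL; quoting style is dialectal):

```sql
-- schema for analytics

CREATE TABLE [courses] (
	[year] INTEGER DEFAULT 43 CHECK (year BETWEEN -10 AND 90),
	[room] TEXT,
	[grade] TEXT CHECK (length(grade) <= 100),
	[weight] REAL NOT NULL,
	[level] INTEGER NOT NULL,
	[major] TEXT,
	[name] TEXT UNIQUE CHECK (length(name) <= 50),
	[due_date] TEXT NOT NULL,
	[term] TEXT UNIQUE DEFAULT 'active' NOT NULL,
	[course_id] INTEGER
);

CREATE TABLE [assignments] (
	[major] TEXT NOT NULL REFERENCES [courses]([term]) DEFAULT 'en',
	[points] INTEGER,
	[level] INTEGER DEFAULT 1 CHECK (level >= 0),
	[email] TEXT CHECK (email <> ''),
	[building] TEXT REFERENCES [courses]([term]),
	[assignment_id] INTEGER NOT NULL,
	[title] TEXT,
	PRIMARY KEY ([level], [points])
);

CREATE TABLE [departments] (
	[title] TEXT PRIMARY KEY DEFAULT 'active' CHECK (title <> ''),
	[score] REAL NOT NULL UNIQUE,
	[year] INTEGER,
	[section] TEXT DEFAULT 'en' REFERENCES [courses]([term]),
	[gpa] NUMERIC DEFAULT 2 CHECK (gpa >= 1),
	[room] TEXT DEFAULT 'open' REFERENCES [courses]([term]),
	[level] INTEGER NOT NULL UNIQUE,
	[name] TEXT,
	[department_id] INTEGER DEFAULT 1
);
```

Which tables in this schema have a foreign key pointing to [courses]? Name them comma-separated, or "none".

- assignments.major references courses(term).
- assignments.building references courses(term).
- departments.section references courses(term).
- departments.room references courses(term).

assignments, departments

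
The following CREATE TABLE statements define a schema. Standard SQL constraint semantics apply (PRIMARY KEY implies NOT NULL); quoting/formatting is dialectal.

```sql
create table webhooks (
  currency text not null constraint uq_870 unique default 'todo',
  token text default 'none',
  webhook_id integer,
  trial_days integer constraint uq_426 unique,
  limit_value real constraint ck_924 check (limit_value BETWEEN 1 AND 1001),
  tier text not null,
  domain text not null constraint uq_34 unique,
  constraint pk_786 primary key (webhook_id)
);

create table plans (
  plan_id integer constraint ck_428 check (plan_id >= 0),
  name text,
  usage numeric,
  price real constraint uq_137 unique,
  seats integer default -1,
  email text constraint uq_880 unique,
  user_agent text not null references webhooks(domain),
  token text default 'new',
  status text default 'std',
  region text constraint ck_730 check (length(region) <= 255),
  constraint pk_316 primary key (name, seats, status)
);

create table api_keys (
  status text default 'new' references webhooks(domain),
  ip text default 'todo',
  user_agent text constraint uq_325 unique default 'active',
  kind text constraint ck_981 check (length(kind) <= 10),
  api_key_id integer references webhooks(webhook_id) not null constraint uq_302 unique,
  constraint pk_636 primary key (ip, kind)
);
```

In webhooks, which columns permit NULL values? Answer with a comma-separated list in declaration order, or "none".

token, trial_days, limit_value

- currency: declared NOT NULL → not nullable.
- token: DEFAULT only fills an omitted column; an explicit NULL is still allowed → nullable.
- webhook_id: part of the PRIMARY KEY, which implies NOT NULL → not nullable.
- trial_days: UNIQUE does not imply NOT NULL → nullable.
- limit_value: CHECK does not forbid NULL (a CHECK constraint passes when its expression is NULL) → nullable.
- tier: declared NOT NULL → not nullable.
- domain: declared NOT NULL → not nullable.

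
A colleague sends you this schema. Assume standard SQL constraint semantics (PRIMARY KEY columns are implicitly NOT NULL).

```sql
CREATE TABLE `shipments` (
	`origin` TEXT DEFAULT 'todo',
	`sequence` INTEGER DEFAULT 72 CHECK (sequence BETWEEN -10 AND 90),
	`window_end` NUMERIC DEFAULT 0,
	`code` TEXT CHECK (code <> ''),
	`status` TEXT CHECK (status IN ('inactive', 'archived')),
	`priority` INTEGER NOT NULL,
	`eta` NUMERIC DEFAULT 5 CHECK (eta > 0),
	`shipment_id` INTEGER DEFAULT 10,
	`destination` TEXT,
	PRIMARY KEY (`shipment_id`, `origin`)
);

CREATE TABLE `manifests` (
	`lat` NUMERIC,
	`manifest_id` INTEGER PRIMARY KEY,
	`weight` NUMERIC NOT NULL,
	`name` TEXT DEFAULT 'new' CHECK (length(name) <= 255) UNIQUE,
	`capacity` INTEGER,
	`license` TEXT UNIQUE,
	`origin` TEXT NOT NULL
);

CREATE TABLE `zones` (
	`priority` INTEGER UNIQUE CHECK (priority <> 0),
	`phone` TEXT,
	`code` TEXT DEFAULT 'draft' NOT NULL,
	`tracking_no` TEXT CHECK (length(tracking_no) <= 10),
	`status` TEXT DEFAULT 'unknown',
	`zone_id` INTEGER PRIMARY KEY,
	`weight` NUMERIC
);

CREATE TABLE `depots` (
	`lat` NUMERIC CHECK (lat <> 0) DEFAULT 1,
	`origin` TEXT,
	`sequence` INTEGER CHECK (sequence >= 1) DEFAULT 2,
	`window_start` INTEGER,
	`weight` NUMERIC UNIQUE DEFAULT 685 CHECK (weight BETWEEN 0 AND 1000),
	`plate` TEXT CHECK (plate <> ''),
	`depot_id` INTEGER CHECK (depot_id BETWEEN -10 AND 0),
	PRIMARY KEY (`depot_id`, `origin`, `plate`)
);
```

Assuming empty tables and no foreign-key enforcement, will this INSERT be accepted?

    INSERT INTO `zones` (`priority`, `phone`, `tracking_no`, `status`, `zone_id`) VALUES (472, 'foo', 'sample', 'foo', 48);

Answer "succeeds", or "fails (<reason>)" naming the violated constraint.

succeeds

NOT NULL columns: code defaults to 'draft'; zone_id is supplied.
CHECK constraints: 472 satisfies (priority <> 0); 'sample' satisfies (length(tracking_no) <= 10).
No constraint is violated.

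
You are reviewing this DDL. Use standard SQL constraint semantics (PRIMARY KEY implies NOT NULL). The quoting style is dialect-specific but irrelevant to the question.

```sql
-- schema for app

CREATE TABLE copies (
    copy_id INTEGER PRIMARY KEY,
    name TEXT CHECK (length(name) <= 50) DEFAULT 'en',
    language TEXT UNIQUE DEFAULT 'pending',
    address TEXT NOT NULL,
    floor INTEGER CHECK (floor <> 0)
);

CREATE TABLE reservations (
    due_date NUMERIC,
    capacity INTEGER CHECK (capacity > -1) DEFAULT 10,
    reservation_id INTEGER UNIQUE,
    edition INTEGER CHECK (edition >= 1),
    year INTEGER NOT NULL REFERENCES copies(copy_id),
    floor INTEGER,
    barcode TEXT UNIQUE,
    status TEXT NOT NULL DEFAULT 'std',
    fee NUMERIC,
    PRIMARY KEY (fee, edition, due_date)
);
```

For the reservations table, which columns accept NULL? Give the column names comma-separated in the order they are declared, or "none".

capacity, reservation_id, floor, barcode

- due_date: part of the PRIMARY KEY, which implies NOT NULL → not nullable.
- capacity: CHECK does not forbid NULL (a CHECK constraint passes when its expression is NULL) → nullable.
- reservation_id: UNIQUE does not imply NOT NULL → nullable.
- edition: part of the PRIMARY KEY, which implies NOT NULL → not nullable.
- year: declared NOT NULL → not nullable.
- floor: no NOT NULL constraint applies → nullable.
- barcode: UNIQUE does not imply NOT NULL → nullable.
- status: declared NOT NULL → not nullable.
- fee: part of the PRIMARY KEY, which implies NOT NULL → not nullable.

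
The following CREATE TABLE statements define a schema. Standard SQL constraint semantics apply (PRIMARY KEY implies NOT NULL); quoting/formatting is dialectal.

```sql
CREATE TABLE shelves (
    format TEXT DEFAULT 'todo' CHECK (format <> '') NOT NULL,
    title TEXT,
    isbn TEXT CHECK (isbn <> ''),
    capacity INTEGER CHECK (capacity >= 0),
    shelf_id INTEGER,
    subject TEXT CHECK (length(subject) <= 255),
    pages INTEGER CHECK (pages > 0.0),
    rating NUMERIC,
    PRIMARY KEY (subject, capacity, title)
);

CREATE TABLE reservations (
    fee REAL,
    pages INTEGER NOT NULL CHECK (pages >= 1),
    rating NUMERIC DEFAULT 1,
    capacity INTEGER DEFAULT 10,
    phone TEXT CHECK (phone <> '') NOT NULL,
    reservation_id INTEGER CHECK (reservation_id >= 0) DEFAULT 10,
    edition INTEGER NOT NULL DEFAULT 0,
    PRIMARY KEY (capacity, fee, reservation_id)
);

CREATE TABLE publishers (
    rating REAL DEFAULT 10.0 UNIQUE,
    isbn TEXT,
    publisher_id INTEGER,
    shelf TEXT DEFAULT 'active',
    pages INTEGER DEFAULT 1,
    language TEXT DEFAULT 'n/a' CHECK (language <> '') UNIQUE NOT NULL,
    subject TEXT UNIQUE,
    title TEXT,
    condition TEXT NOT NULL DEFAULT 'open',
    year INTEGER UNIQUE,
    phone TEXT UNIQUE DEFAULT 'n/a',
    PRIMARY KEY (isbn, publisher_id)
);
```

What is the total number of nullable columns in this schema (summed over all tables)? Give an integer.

12

shelves: 4 nullable (isbn, shelf_id, pages, rating — PK (subject, capacity, title) and explicit NOT NULL columns excluded).
reservations: 1 nullable (rating — PK (capacity, fee, reservation_id) and explicit NOT NULL columns excluded).
publishers: 7 nullable (rating, shelf, pages, subject, title, year, phone — PK (isbn, publisher_id) and explicit NOT NULL columns excluded).
Total: 4 + 1 + 7 = 12.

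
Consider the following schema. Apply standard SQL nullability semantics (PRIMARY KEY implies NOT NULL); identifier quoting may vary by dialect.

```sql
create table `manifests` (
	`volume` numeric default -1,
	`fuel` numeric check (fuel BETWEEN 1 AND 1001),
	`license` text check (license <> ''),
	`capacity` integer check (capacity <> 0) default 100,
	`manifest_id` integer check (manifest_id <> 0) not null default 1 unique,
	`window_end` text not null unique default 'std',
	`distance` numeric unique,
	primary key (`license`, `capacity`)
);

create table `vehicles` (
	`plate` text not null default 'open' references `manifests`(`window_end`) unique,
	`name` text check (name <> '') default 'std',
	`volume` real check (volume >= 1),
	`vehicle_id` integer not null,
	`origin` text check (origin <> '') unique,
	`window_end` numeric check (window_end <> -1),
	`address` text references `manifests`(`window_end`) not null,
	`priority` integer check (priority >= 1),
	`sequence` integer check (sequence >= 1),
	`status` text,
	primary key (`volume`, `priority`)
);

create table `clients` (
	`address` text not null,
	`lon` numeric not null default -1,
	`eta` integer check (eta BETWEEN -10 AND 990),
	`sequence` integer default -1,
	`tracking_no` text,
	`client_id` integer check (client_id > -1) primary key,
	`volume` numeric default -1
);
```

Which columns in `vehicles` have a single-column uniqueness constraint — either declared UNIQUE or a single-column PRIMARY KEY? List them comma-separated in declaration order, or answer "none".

plate, origin

- plate: declared UNIQUE → unique.
- name: no UNIQUE or single-column PK constraint.
- volume: part of a composite PRIMARY KEY — only the tuple is unique, not this column on its own.
- vehicle_id: no UNIQUE or single-column PK constraint.
- origin: declared UNIQUE → unique.
- window_end: no UNIQUE or single-column PK constraint.
- address: no UNIQUE or single-column PK constraint.
- priority: part of a composite PRIMARY KEY — only the tuple is unique, not this column on its own.
- sequence: no UNIQUE or single-column PK constraint.
- status: no UNIQUE or single-column PK constraint.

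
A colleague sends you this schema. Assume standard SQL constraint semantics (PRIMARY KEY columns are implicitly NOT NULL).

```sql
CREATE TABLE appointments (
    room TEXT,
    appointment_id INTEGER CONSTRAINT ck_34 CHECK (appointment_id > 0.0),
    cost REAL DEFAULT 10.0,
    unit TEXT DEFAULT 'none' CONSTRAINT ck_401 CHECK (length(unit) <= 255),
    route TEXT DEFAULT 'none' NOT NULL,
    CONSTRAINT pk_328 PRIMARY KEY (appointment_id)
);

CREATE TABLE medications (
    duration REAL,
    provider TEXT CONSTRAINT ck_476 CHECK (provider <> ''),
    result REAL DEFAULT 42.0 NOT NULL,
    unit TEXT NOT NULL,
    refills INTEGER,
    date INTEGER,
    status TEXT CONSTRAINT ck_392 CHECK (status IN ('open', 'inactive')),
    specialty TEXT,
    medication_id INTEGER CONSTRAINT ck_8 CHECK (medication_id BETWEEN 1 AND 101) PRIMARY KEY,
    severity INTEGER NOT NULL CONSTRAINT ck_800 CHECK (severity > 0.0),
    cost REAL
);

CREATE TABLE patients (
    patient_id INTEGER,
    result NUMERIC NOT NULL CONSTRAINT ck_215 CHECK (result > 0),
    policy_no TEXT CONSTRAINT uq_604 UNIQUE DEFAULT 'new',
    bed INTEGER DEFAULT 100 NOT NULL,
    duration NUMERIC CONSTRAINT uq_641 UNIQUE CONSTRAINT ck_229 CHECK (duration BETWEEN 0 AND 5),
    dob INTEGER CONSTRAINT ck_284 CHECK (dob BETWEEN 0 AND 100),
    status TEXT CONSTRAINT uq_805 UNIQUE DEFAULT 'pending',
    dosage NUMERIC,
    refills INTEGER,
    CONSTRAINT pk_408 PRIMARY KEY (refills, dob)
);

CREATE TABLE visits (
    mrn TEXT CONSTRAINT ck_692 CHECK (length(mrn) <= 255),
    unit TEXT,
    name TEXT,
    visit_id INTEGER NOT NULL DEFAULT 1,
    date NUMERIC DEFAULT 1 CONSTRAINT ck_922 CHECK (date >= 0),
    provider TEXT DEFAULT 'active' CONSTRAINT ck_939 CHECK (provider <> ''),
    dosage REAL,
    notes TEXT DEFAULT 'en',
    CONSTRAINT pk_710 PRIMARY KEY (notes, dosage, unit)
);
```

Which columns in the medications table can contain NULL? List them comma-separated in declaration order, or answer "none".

duration, provider, refills, date, status, specialty, cost

- duration: no NOT NULL constraint applies → nullable.
- provider: CHECK does not forbid NULL (a CHECK constraint passes when its expression is NULL) → nullable.
- result: declared NOT NULL → not nullable.
- unit: declared NOT NULL → not nullable.
- refills: no NOT NULL constraint applies → nullable.
- date: no NOT NULL constraint applies → nullable.
- status: CHECK does not forbid NULL (a CHECK constraint passes when its expression is NULL) → nullable.
- specialty: no NOT NULL constraint applies → nullable.
- medication_id: part of the PRIMARY KEY, which implies NOT NULL → not nullable.
- severity: declared NOT NULL → not nullable.
- cost: no NOT NULL constraint applies → nullable.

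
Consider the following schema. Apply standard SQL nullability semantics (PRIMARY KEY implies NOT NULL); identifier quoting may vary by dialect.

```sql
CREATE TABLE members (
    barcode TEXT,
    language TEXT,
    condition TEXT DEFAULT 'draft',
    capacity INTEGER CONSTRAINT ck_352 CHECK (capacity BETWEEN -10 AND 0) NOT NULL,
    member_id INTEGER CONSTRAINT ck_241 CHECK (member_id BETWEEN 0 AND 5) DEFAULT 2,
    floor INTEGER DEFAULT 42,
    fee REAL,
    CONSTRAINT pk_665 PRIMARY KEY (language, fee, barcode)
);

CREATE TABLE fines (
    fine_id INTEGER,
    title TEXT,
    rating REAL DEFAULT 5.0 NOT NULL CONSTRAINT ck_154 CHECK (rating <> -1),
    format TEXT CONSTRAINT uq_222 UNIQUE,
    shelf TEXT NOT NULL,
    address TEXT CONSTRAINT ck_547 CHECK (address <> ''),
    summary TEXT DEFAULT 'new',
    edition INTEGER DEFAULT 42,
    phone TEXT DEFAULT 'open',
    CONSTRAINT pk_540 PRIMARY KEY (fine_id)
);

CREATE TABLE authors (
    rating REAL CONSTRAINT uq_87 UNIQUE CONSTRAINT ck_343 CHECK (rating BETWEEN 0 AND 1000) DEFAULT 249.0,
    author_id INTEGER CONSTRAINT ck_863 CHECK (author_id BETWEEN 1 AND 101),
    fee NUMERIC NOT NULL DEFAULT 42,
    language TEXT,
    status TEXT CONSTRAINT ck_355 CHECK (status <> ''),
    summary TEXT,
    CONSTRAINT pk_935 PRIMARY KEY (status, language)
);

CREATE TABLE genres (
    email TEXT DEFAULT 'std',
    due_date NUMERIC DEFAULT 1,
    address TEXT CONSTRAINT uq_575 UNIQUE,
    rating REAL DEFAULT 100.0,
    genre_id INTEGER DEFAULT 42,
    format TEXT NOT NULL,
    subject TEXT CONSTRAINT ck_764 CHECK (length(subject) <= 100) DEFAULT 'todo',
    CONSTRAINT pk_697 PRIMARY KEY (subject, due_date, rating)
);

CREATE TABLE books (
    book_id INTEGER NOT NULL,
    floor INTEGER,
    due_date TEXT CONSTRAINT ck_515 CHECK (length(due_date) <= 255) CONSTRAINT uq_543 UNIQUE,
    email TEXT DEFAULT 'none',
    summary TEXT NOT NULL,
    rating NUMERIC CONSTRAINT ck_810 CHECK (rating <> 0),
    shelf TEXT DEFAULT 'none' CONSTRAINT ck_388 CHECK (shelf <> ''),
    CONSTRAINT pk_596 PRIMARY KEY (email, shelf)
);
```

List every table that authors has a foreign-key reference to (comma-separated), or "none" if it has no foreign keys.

No column in authors has a REFERENCES clause.

none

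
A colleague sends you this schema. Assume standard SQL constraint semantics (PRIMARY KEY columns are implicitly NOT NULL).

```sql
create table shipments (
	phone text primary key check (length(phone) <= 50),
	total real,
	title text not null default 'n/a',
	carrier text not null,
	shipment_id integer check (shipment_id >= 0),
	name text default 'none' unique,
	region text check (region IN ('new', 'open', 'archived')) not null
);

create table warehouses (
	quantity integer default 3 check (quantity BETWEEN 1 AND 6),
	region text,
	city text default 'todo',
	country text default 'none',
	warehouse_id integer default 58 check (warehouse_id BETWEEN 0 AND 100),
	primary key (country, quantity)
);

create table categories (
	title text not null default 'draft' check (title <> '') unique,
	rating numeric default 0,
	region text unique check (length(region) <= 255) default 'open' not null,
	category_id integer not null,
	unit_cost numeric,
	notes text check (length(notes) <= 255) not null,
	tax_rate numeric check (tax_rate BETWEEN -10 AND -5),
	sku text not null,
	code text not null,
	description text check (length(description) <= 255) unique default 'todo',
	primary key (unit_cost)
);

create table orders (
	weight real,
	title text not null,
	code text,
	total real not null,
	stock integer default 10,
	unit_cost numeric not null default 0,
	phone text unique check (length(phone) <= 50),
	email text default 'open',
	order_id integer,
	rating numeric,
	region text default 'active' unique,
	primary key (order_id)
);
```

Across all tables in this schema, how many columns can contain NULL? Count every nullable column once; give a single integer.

shipments: 3 nullable (total, shipment_id, name — PK (phone) and explicit NOT NULL columns excluded).
warehouses: 3 nullable (region, city, warehouse_id — PK (country, quantity) and explicit NOT NULL columns excluded).
categories: 3 nullable (rating, tax_rate, description — PK (unit_cost) and explicit NOT NULL columns excluded).
orders: 7 nullable (weight, code, stock, phone, email, rating, region — PK (order_id) and explicit NOT NULL columns excluded).
Total: 3 + 3 + 3 + 7 = 16.

16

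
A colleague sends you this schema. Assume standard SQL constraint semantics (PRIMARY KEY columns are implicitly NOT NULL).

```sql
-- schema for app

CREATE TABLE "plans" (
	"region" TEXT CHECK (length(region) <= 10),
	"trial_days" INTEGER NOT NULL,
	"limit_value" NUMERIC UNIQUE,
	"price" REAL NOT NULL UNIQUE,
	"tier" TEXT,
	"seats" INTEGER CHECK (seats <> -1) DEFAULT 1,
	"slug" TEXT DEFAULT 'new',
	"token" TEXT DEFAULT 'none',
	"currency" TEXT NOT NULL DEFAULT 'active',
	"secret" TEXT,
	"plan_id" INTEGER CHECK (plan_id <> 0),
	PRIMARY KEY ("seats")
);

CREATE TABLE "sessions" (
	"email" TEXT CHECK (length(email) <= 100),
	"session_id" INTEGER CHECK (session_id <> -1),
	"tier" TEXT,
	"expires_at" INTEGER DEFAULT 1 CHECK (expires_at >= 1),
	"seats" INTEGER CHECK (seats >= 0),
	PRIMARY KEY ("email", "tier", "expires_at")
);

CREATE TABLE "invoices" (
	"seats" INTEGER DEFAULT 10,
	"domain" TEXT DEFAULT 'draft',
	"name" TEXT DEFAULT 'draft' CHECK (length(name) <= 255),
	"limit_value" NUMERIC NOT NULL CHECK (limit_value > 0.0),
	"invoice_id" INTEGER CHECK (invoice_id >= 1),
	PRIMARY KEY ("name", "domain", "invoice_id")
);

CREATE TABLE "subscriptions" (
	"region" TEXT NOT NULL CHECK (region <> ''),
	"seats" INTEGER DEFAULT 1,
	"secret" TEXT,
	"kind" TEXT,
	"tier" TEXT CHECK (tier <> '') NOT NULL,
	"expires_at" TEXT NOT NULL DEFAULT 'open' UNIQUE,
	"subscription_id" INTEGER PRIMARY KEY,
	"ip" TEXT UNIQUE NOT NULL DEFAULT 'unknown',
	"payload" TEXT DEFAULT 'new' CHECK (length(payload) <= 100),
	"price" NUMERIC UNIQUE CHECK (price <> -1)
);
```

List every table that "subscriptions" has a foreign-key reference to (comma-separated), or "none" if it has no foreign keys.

No column in subscriptions has a REFERENCES clause.

none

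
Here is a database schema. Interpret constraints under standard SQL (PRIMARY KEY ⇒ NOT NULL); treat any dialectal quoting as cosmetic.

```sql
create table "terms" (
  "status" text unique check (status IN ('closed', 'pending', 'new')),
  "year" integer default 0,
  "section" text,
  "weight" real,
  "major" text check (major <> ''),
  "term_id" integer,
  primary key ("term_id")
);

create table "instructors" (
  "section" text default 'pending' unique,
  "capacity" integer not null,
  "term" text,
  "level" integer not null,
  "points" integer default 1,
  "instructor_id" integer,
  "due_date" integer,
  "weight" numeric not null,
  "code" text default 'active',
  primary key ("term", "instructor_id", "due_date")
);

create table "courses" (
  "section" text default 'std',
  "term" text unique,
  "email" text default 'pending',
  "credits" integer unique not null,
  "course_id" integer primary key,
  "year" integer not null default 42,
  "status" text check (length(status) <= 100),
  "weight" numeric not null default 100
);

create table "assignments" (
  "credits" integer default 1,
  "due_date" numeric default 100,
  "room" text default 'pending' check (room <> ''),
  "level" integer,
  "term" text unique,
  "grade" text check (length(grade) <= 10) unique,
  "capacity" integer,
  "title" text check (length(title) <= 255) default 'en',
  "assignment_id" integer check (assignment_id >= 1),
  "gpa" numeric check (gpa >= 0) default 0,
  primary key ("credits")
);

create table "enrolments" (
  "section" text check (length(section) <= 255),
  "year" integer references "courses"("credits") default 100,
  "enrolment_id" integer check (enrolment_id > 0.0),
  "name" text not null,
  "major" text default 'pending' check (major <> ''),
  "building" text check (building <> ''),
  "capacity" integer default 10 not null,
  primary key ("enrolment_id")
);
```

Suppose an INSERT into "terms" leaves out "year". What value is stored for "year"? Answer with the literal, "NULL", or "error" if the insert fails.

year has an explicit DEFAULT 0.
When the column is omitted from an INSERT, that default is used.

0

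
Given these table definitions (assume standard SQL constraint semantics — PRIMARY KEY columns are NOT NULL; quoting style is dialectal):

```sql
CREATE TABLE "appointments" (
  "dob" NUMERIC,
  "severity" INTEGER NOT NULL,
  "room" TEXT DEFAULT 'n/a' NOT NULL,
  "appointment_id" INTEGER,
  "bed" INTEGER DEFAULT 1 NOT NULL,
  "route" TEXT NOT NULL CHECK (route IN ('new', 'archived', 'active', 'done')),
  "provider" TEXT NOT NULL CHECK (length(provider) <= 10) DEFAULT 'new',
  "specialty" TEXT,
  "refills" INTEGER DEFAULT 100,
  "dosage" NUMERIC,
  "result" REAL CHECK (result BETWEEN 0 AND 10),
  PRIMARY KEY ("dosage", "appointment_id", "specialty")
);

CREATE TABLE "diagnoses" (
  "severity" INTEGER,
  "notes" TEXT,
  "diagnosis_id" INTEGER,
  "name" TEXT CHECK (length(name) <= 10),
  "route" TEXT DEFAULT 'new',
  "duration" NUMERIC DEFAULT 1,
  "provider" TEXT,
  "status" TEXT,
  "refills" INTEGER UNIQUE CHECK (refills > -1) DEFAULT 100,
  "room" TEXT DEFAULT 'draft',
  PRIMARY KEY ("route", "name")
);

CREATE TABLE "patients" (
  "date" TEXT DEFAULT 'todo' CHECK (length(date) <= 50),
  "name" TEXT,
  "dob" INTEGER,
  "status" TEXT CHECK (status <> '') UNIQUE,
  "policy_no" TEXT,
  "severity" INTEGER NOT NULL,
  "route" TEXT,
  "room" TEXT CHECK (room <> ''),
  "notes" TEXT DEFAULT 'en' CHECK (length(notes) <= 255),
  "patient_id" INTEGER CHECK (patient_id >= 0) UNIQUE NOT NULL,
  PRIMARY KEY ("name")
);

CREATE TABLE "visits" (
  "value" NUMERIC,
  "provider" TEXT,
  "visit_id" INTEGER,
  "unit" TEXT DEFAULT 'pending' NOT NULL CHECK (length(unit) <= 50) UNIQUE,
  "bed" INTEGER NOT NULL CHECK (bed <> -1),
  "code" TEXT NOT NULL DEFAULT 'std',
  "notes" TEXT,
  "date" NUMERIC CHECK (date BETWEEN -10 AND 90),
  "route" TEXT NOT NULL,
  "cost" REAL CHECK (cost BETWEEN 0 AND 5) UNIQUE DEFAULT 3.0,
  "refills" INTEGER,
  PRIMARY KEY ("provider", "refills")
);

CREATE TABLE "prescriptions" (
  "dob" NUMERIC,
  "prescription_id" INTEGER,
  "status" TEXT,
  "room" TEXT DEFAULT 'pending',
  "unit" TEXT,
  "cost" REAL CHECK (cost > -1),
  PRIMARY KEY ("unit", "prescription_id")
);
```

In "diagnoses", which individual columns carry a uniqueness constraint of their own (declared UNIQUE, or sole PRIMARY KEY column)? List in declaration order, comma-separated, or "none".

refills

- severity: no UNIQUE or single-column PK constraint.
- notes: no UNIQUE or single-column PK constraint.
- diagnosis_id: no UNIQUE or single-column PK constraint.
- name: part of a composite PRIMARY KEY — only the tuple is unique, not this column on its own.
- route: part of a composite PRIMARY KEY — only the tuple is unique, not this column on its own.
- duration: no UNIQUE or single-column PK constraint.
- provider: no UNIQUE or single-column PK constraint.
- status: no UNIQUE or single-column PK constraint.
- refills: declared UNIQUE → unique.
- room: no UNIQUE or single-column PK constraint.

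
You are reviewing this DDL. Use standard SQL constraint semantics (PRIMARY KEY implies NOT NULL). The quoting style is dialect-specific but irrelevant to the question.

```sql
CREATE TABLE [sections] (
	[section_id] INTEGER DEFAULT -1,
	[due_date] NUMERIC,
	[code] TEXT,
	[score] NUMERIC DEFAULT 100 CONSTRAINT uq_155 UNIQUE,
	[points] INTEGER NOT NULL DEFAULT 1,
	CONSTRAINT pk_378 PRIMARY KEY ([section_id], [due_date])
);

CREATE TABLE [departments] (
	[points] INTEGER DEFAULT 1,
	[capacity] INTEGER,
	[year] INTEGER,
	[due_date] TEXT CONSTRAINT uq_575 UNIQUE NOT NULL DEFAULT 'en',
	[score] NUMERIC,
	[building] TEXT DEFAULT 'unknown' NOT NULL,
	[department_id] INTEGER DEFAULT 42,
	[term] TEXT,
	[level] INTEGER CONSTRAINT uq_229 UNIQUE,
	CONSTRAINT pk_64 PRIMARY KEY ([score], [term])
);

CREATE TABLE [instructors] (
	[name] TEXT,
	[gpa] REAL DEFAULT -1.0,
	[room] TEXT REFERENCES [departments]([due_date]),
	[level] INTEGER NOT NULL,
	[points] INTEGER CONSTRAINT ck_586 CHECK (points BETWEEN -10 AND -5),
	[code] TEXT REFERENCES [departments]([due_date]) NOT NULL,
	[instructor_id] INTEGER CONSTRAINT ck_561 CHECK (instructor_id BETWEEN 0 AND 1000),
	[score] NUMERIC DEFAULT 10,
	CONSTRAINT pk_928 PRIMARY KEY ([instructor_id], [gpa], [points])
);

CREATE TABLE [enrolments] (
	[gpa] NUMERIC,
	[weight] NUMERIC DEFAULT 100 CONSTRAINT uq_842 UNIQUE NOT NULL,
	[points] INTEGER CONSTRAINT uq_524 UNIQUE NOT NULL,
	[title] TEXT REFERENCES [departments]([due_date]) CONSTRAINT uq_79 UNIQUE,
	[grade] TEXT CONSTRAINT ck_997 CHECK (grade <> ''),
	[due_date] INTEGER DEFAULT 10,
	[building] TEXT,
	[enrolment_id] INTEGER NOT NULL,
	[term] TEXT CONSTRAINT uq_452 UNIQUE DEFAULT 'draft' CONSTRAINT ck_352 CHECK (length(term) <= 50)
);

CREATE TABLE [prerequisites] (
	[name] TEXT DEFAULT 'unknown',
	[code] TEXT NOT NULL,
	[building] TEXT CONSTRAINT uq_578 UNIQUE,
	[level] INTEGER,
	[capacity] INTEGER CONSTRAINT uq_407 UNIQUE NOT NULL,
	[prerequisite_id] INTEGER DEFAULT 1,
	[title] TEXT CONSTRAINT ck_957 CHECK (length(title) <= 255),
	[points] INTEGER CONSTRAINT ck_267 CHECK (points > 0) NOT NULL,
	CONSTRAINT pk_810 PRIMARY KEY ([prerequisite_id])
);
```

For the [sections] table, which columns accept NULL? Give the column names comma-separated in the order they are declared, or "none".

code, score

- section_id: part of the PRIMARY KEY, which implies NOT NULL → not nullable.
- due_date: part of the PRIMARY KEY, which implies NOT NULL → not nullable.
- code: no NOT NULL constraint applies → nullable.
- score: UNIQUE does not imply NOT NULL → nullable.
- points: declared NOT NULL → not nullable.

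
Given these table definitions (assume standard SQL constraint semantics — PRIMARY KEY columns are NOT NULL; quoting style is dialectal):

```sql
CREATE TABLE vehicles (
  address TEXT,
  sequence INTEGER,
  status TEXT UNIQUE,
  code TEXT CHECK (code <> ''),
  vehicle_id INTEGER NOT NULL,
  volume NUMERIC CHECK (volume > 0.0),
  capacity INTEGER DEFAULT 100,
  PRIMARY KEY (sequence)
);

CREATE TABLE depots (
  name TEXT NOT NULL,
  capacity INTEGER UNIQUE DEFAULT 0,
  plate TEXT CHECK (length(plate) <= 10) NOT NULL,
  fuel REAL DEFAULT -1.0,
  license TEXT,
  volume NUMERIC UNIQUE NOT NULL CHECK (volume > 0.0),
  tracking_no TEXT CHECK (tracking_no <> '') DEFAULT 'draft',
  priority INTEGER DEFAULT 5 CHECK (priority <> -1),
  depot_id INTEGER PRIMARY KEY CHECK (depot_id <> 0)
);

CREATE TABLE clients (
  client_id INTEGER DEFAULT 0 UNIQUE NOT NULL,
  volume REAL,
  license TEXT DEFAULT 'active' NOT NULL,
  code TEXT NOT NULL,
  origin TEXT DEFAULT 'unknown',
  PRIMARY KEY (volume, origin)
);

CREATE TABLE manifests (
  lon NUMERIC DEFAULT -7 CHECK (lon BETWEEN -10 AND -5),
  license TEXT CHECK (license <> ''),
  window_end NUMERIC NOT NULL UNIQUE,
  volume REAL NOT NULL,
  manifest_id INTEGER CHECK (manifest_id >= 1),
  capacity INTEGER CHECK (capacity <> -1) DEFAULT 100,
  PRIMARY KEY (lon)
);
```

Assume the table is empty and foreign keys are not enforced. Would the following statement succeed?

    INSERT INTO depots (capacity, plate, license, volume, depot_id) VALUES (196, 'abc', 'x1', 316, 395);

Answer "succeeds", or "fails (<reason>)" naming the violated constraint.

fails (NOT NULL on name)

name is omitted from the column list and has no DEFAULT, so it would receive NULL.
But name is declared NOT NULL.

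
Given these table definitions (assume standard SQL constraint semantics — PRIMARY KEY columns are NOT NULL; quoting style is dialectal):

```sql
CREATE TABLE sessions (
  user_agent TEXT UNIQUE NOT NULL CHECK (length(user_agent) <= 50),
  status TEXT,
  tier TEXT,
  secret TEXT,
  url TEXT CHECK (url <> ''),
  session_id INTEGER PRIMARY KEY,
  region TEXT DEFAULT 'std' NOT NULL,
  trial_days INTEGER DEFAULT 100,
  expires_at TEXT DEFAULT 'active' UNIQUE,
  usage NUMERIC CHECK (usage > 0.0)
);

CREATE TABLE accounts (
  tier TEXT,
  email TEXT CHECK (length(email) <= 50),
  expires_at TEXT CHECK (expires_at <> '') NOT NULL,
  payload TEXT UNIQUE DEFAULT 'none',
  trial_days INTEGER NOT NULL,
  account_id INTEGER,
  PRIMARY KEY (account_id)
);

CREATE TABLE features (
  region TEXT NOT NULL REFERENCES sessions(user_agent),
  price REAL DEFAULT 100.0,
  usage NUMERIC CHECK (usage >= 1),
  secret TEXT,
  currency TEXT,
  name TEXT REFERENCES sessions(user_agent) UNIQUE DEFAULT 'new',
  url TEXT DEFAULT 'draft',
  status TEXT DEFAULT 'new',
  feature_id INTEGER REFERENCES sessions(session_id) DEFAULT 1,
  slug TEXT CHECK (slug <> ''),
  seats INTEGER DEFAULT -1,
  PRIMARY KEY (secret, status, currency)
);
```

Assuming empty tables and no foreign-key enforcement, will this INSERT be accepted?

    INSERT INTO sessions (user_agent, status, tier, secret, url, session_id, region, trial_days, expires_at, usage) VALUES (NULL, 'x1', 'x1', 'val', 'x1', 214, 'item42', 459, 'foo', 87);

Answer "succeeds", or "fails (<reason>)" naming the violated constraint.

user_agent is explicitly set to NULL, but user_agent is declared NOT NULL.

fails (NOT NULL on user_agent)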